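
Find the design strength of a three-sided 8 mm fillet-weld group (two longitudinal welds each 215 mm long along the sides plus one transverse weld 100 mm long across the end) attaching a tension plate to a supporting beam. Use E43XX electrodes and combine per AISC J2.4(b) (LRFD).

E43XX → F_EXX = 430 MPa.
t_e = 0.707 × 8 = 5.656 mm.
R_nwl = 0.6 × 430 × 5.656 × 430 × 10⁻³ = 627.5 kN (longitudinal, 2 welds).
R_nwt = 0.6 × 430 × 5.656 × 100 × 10⁻³ = 145.9 kN (transverse, base value).
(i) R_nwl + R_nwt = 773.4 kN; (ii) 0.85 R_nwl + 1.5 R_nwt = 752.2 kN.
R_n = max = 773.4 kN [governs: (i)]; φR_n = 580.1 kN.

φR_n ≈ 580 kN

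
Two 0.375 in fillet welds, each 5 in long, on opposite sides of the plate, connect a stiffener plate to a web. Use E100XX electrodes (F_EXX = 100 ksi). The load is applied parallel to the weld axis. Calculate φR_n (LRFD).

φR_n ≈ 119 kips

Effective throat t_e = 0.707 × 0.375 = 0.2651 in.
Total length L = 10 in; A_we = 0.2651 × 10 = 2.651 in².
F_nw = 0.6 F_EXX = 0.6 × 100 = 60 ksi.
φR_n = 0.75 × 60 × 2.651 = 119.3 kips.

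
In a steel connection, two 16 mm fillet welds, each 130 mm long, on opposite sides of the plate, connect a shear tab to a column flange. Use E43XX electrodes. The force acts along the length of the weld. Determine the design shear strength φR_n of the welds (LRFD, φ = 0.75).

φR_n ≈ 569 kN

E43XX → F_EXX = 430 MPa.
Effective throat t_e = 0.707 × 16 = 11.31 mm.
Total length L = 260 mm; A_we = 11.31 × 260 = 2941 mm².
F_nw = 0.6 F_EXX = 0.6 × 430 = 258 MPa.
φR_n = 0.75 × 258 × 2941 × 10⁻³ = 569.1 kN.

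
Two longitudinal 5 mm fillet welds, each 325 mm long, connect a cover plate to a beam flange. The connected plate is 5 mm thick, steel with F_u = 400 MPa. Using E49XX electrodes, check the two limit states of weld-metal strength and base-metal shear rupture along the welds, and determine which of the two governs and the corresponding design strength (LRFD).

φR_n ≈ 507 kN (weld metal governs)

E49XX → F_EXX = 490 MPa.
t_e = 0.707 × 5 = 3.535 mm; L = 650 mm.
Weld metal: φR_n = 0.75 × 0.6 × 490 × 3.535 × 650 × 10⁻³ = 506.7 kN.
Base metal (shear rupture): φR_n = 0.75 × 0.6 × 400 × 5 × 650 × 10⁻³ = 585 kN.
Governing: weld metal.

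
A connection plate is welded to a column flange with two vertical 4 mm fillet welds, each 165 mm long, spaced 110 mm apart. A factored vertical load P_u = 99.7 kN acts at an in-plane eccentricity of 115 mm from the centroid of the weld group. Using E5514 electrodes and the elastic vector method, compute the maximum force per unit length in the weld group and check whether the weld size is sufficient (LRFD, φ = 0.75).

f_max ≈ 856 N/mm; NOT adequate

E55XX → F_EXX = 550 MPa.
Total weld length L_w = 330 mm. Treat welds as unit-width lines.
Polar moment about centroid: J = 2[d³/12 + d(b/2)²] = 2[165³/12 + 165×55²] = 1747000 mm³.
Direct shear f_v = P/L_w = 99.7×10³ / 330 = 302.1 N/mm (vertical).
Torsion M = P·e = 99.7×10³ × 115 = 11466000 N·mm.
Critical point at (x, y) = (55, 82.5) from centroid. f_tx = M·y/J = 541.5 N/mm; f_ty = M·x/J = 361 N/mm.
Resultant f_max = √[f_tx² + (f_v + f_ty)²] = √[541.5² + (302.1 + 361)²] = 856.1 N/mm.
Capacity per unit length: φr_n = 0.75 × 0.6 × 550 × (0.707 × 4) = 699.9 N/mm.
856.1 > 699.9 → NOT adequate.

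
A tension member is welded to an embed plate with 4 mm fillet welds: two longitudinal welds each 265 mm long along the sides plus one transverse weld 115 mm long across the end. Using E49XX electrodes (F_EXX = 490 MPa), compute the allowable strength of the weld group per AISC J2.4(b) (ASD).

t_e = 0.707 × 4 = 2.828 mm.
R_nwl = 0.6 × 490 × 2.828 × 530 × 10⁻³ = 440.7 kN (longitudinal, 2 welds).
R_nwt = 0.6 × 490 × 2.828 × 115 × 10⁻³ = 95.61 kN (transverse, base value).
(i) R_nwl + R_nwt = 536.3 kN; (ii) 0.85 R_nwl + 1.5 R_nwt = 518 kN.
R_n = max = 536.3 kN [governs: (i)]; R_n/Ω = 268.1 kN.

R_n/Ω ≈ 268 kN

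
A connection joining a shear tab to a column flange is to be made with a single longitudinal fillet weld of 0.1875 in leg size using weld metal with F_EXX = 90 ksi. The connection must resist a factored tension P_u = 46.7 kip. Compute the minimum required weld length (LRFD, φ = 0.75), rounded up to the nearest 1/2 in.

L = 9 in

Throat t_e = 0.707 × 0.1875 = 0.1326 in.
φr_n = 0.75 × 0.6 × 90 × 0.1326 = 5.369 kip/in.
L_req = P_u / φr_n = 46.7 / 5.369 = 8.698 in total.
Round up → use L = 9 in.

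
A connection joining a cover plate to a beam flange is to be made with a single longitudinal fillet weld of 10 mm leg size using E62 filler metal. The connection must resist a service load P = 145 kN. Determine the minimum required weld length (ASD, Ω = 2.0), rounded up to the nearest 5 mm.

L = 115 mm

E62XX → F_EXX = 620 MPa.
Throat t_e = 0.707 × 10 = 7.07 mm.
r_n/Ω = (0.6 × 620 × 7.07) / 2.0 = 1315 N/mm = 1.315 kN/mm.
L_req = P / (r_n/Ω) = 145 / 1.315 = 110.3 mm total.
Round up → use L = 115 mm.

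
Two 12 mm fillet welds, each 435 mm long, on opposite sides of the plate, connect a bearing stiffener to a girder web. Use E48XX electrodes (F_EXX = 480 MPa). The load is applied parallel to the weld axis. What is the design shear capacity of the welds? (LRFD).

φR_n ≈ 1590 kN

Effective throat t_e = 0.707 × 12 = 8.484 mm.
Total length L = 870 mm; A_we = 8.484 × 870 = 7381 mm².
F_nw = 0.6 F_EXX = 0.6 × 480 = 288 MPa.
φR_n = 0.75 × 288 × 7381 × 10⁻³ = 1594 kN.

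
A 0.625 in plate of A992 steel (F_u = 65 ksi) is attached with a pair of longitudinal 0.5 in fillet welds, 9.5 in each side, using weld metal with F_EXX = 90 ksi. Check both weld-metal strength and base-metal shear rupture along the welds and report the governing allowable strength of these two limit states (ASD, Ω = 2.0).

R_n/Ω ≈ 181 kip (weld metal governs)

t_e = 0.707 × 0.5 = 0.3535 in; L = 19 in.
Weld metal: R_n/Ω = (1/2.0) × 0.6 × 90 × 0.3535 × 19 = 181.3 kip.
Base metal (shear rupture): R_n/Ω = (1/2.0) × 0.6 × 65 × 0.625 × 19 = 231.6 kip.
Governing: weld metal.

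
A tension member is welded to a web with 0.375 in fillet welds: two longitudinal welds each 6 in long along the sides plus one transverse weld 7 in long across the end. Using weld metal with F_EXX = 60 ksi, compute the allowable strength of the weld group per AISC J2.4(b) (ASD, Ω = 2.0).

t_e = 0.707 × 0.375 = 0.2651 in.
R_nwl = 0.6 × 60 × 0.2651 × 12 = 114.5 kip (longitudinal, 2 welds).
R_nwt = 0.6 × 60 × 0.2651 × 7 = 66.81 kip (transverse, base value).
(i) R_nwl + R_nwt = 181.3 kip; (ii) 0.85 R_nwl + 1.5 R_nwt = 197.6 kip.
R_n = max = 197.6 kip [governs: (ii)]; R_n/Ω = 98.79 kip.

R_n/Ω ≈ 98.8 kip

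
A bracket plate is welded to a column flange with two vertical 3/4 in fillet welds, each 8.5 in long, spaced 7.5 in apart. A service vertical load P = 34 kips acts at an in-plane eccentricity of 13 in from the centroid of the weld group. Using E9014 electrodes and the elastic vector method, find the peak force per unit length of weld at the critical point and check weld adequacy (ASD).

f_max ≈ 8.79 kip/in; adequate

E90XX → F_EXX = 90 ksi.
Total weld length L_w = 17 in. Treat welds as unit-width lines.
Polar moment about centroid: J = 2[d³/12 + d(b/2)²] = 2[8.5³/12 + 8.5×3.75²] = 341.4 in³.
Direct shear f_v = P/L_w = 34 / 17 = 2 kip/in (vertical).
Torsion M = P·e = 34 × 13 = 442 kip·in.
Critical point at (x, y) = (3.75, 4.25) from centroid. f_tx = M·y/J = 5.502 kip/in; f_ty = M·x/J = 4.855 kip/in.
Resultant f_max = √[f_tx² + (f_v + f_ty)²] = √[5.502² + (2 + 4.855)²] = 8.79 kip/in.
Capacity per unit length: r_n/Ω = (1/2.0) × 0.6 × 90 × (0.707 × 0.75) = 14.32 kip/in.
8.79 ≤ 14.32 → adequate.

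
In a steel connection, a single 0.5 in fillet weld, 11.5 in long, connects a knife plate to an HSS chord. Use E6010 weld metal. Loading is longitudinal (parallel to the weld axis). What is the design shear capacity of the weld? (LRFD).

E60XX → F_EXX = 60 ksi.
Effective throat t_e = 0.707 × 0.5 = 0.3535 in.
Total length L = 11.5 in; A_we = 0.3535 × 11.5 = 4.065 in².
F_nw = 0.6 F_EXX = 0.6 × 60 = 36 ksi.
φR_n = 0.75 × 36 × 4.065 = 109.8 kip.

φR_n ≈ 110 kip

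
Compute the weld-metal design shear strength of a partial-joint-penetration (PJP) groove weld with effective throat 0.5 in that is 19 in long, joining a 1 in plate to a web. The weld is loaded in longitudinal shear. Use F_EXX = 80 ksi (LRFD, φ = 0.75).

φR_n ≈ 342 kips

Effective throat (given) t_e = 0.5 in.
A_we = 0.5 × 19 = 9.5 in².
F_nw = 0.6 F_EXX = 48 ksi.
φR_n = 0.75 × 48 × 9.5 = 342 kips.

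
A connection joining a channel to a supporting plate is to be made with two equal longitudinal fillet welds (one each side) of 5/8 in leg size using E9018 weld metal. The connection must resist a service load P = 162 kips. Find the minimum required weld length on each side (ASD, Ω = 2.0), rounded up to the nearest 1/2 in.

L = 7 in on each side

E90XX → F_EXX = 90 ksi.
Throat t_e = 0.707 × 0.625 = 0.4419 in.
r_n/Ω = (0.6 × 90 × 0.4419) / 2.0 = 11.93 kip/in.
L_req = P / (r_n/Ω) = 162 / 11.93 = 13.58 in total.
Per side: 13.58 / 2 = 6.789 in.
Round up → use L = 7 in on each side.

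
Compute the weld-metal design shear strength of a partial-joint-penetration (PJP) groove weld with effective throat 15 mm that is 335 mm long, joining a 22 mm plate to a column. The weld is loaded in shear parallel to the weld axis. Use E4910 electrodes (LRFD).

φR_n ≈ 1110 kN

E49XX → F_EXX = 490 MPa.
Effective throat (given) t_e = 15 mm.
A_we = 15 × 335 = 5025 mm².
F_nw = 0.6 F_EXX = 294 MPa.
φR_n = 0.75 × 294 × 5025 × 10⁻³ = 1108 kN.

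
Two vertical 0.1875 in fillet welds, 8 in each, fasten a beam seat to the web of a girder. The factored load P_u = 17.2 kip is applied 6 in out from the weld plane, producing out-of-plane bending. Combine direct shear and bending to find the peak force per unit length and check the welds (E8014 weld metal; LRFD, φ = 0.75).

f_max ≈ 4.96 kip/in; NOT adequate

E80XX → F_EXX = 80 ksi.
L_w = 2 × 8 = 16 in; section modulus (unit throat) S = 2 × L²/6 = 21.33 in².
Direct shear f_v = P/L_w = 17.2/16 = 1.075 kip/in.
Moment M = P × e = 17.2 × 6 = 103.2 kip·in; bending f_b = M/S = 4.837 kip/in.
f_max = √(f_v² + f_b²) = √(1.075² + 4.837²) = 4.956 kip/in.
φr_n = 0.75 × 0.6 × 80 × (0.707 × 0.1875) = 4.772 kip/in → NOT adequate.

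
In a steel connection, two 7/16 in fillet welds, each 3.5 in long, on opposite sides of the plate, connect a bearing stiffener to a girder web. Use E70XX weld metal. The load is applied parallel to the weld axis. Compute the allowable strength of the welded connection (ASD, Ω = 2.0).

R_n/Ω ≈ 45.5 kips

E70XX → F_EXX = 70 ksi.
Effective throat t_e = 0.707 × 0.4375 = 0.3093 in.
Total length L = 7 in; A_we = 0.3093 × 7 = 2.165 in².
F_nw = 0.6 F_EXX = 0.6 × 70 = 42 ksi.
R_n = 42 × 2.165 = 90.94 kips; R_n/Ω = 90.94/2.0 = 45.47 kips.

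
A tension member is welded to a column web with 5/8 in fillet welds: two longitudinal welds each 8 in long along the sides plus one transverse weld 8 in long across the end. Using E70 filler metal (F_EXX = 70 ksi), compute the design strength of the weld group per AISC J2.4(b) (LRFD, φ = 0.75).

φR_n ≈ 356 kip

t_e = 0.707 × 0.625 = 0.4419 in.
R_nwl = 0.6 × 70 × 0.4419 × 16 = 296.9 kip (longitudinal, 2 welds).
R_nwt = 0.6 × 70 × 0.4419 × 8 = 148.5 kip (transverse, base value).
(i) R_nwl + R_nwt = 445.4 kip; (ii) 0.85 R_nwl + 1.5 R_nwt = 475.1 kip.
R_n = max = 475.1 kip [governs: (ii)]; φR_n = 356.3 kip.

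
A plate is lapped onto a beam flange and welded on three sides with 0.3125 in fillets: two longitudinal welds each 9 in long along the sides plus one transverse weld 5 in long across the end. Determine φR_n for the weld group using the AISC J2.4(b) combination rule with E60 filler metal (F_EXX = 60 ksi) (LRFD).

t_e = 0.707 × 0.3125 = 0.2209 in.
R_nwl = 0.6 × 60 × 0.2209 × 18 = 143.2 kips (longitudinal, 2 welds).
R_nwt = 0.6 × 60 × 0.2209 × 5 = 39.77 kips (transverse, base value).
(i) R_nwl + R_nwt = 182.9 kips; (ii) 0.85 R_nwl + 1.5 R_nwt = 181.3 kips.
R_n = max = 182.9 kips [governs: (i)]; φR_n = 137.2 kips.

φR_n ≈ 137 kips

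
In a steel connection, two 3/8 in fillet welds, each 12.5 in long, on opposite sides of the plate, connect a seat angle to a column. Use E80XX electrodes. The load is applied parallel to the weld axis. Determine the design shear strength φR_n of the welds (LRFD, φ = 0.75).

φR_n ≈ 239 kip

E80XX → F_EXX = 80 ksi.
Effective throat t_e = 0.707 × 0.375 = 0.2651 in.
Total length L = 25 in; A_we = 0.2651 × 25 = 6.628 in².
F_nw = 0.6 F_EXX = 0.6 × 80 = 48 ksi.
φR_n = 0.75 × 48 × 6.628 = 238.6 kip.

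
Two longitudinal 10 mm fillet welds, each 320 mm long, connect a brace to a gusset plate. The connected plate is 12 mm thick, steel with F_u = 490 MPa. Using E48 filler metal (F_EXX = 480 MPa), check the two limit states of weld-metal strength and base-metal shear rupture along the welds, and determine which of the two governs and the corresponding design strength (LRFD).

t_e = 0.707 × 10 = 7.07 mm; L = 640 mm.
Weld metal: φR_n = 0.75 × 0.6 × 480 × 7.07 × 640 × 10⁻³ = 977.4 kN.
Base metal (shear rupture): φR_n = 0.75 × 0.6 × 490 × 12 × 640 × 10⁻³ = 1693 kN.
Governing: weld metal.

φR_n ≈ 977 kN (weld metal governs)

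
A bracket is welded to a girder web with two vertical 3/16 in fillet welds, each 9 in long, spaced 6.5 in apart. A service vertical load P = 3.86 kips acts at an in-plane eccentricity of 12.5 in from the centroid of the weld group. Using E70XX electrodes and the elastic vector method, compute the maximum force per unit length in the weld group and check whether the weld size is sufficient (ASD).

f_max ≈ 1 kip/in; adequate

E70XX → F_EXX = 70 ksi.
Total weld length L_w = 18 in. Treat welds as unit-width lines.
Polar moment about centroid: J = 2[d³/12 + d(b/2)²] = 2[9³/12 + 9×3.25²] = 311.6 in³.
Direct shear f_v = P/L_w = 3.86 / 18 = 0.2144 kip/in (vertical).
Torsion M = P·e = 3.86 × 12.5 = 48.25 kip·in.
Critical point at (x, y) = (3.25, 4.5) from centroid. f_tx = M·y/J = 0.6968 kip/in; f_ty = M·x/J = 0.5032 kip/in.
Resultant f_max = √[f_tx² + (f_v + f_ty)²] = √[0.6968² + (0.2144 + 0.5032)²] = 1 kip/in.
Capacity per unit length: r_n/Ω = (1/2.0) × 0.6 × 70 × (0.707 × 0.1875) = 2.784 kip/in.
1 ≤ 2.784 → adequate.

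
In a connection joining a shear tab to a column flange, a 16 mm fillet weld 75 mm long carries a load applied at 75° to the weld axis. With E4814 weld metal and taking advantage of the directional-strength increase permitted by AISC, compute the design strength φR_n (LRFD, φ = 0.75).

E48XX → F_EXX = 480 MPa.
t_e = 0.707 × 16 = 11.31 mm; A_we = 11.31 × 75 = 848.4 mm².
Directional factor: 1.0 + 0.5 sin^1.5(75°) = 1.475.
F_nw = 0.6 × 480 × 1.475 = 424.7 MPa.
φR_n = 0.75 × 424.7 × 848.4 × 10⁻³ = 270.2 kN.

φR_n ≈ 270 kN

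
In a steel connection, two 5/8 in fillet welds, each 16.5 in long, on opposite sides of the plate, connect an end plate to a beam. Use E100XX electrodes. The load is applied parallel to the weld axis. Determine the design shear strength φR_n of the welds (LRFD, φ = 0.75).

E100XX → F_EXX = 100 ksi.
Effective throat t_e = 0.707 × 0.625 = 0.4419 in.
Total length L = 33 in; A_we = 0.4419 × 33 = 14.58 in².
F_nw = 0.6 F_EXX = 0.6 × 100 = 60 ksi.
φR_n = 0.75 × 60 × 14.58 = 656.2 kip.

φR_n ≈ 656 kip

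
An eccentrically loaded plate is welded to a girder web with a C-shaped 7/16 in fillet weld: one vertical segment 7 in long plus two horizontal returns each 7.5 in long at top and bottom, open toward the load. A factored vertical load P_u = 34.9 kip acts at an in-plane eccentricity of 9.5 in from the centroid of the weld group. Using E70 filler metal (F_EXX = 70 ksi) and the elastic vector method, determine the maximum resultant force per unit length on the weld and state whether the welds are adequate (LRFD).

f_max ≈ 7.1 kip/in; adequate

Total weld length L_w = 22 in. Treat welds as unit-width lines.
Centroid: x̄ = 2×7.5×3.75 / 22 = 2.557 in from the vertical weld.
Polar moment about centroid: J = I_x + I_y = [7³/12 + 2×7.5×3.5²] + [7×2.557² + 2(7.5³/12 + 7.5×1.193²)] = 349.8 in³.
Direct shear f_v = P/L_w = 34.9 / 22 = 1.586 kip/in (vertical).
Torsion M = P·e = 34.9 × 9.5 = 331.55 kip·in.
Critical point at (x, y) = (4.943, 3.5) from centroid. f_tx = M·y/J = 3.318 kip/in; f_ty = M·x/J = 4.686 kip/in.
Resultant f_max = √[f_tx² + (f_v + f_ty)²] = √[3.318² + (1.586 + 4.686)²] = 7.096 kip/in.
Capacity per unit length: φr_n = 0.75 × 0.6 × 70 × (0.707 × 0.4375) = 9.743 kip/in.
7.096 ≤ 9.743 → adequate.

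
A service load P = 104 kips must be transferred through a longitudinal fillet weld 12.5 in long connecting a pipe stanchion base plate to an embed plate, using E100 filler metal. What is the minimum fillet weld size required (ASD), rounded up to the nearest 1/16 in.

w = 7/16 in

E100XX → F_EXX = 100 ksi.
Total weld length L = 12.5 in.
Required throat t_e = P × Ω / (0.6 F_EXX × L) = 104 × 2.0 / (0.6 × 100 × 12.5) = 0.2773 in.
Required leg w = t_e / 0.707 = 0.3923 in → use 7/16 in.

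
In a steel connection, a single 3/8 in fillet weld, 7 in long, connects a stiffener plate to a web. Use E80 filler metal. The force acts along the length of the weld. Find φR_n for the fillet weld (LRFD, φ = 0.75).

E80XX → F_EXX = 80 ksi.
Effective throat t_e = 0.707 × 0.375 = 0.2651 in.
Total length L = 7 in; A_we = 0.2651 × 7 = 1.856 in².
F_nw = 0.6 F_EXX = 0.6 × 80 = 48 ksi.
φR_n = 0.75 × 48 × 1.856 = 66.81 kip.

φR_n ≈ 66.8 kip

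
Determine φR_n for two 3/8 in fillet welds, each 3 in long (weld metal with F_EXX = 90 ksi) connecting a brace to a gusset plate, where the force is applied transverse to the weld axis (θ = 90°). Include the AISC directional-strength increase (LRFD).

t_e = 0.707 × 0.375 = 0.2651 in; A_we = 0.2651 × 6 = 1.591 in².
Directional factor: 1.0 + 0.5 sin^1.5(90°) = 1.5.
F_nw = 0.6 × 90 × 1.5 = 81 ksi.
φR_n = 0.75 × 81 × 1.591 = 96.64 kips.

φR_n ≈ 96.6 kips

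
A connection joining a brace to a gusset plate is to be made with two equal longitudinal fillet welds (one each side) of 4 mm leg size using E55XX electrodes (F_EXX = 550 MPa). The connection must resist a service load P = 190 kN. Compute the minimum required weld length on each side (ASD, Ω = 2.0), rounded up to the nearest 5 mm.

L = 205 mm on each side

Throat t_e = 0.707 × 4 = 2.828 mm.
r_n/Ω = (0.6 × 550 × 2.828) / 2.0 = 466.6 N/mm = 0.4666 kN/mm.
L_req = P / (r_n/Ω) = 190 / 0.4666 = 407.2 mm total.
Per side: 407.2 / 2 = 203.6 mm.
Round up → use L = 205 mm on each side.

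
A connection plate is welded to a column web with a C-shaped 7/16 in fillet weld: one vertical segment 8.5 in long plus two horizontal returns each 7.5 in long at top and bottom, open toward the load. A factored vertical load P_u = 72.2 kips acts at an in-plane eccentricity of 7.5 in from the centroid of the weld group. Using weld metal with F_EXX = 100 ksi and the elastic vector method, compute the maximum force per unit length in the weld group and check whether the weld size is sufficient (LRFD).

f_max ≈ 10.2 kip/in; adequate

Total weld length L_w = 23.5 in. Treat welds as unit-width lines.
Centroid: x̄ = 2×7.5×3.75 / 23.5 = 2.394 in from the vertical weld.
Polar moment about centroid: J = I_x + I_y = [8.5³/12 + 2×7.5×4.25²] + [8.5×2.394² + 2(7.5³/12 + 7.5×1.356²)] = 468.7 in³.
Direct shear f_v = P/L_w = 72.2 / 23.5 = 3.072 kip/in (vertical).
Torsion M = P·e = 72.2 × 7.5 = 541.5 kip·in.
Critical point at (x, y) = (5.106, 4.25) from centroid. f_tx = M·y/J = 4.91 kip/in; f_ty = M·x/J = 5.899 kip/in.
Resultant f_max = √[f_tx² + (f_v + f_ty)²] = √[4.91² + (3.072 + 5.899)²] = 10.23 kip/in.
Capacity per unit length: φr_n = 0.75 × 0.6 × 100 × (0.707 × 0.4375) = 13.92 kip/in.
10.23 ≤ 13.92 → adequate.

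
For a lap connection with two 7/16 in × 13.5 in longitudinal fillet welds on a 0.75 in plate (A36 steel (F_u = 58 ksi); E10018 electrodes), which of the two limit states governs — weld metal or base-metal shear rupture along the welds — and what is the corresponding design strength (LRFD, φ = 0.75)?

φR_n ≈ 376 kip (weld metal governs)

E100XX → F_EXX = 100 ksi.
t_e = 0.707 × 0.4375 = 0.3093 in; L = 27 in.
Weld metal: φR_n = 0.75 × 0.6 × 100 × 0.3093 × 27 = 375.8 kip.
Base metal (shear rupture): φR_n = 0.75 × 0.6 × 58 × 0.75 × 27 = 528.5 kip.
Governing: weld metal.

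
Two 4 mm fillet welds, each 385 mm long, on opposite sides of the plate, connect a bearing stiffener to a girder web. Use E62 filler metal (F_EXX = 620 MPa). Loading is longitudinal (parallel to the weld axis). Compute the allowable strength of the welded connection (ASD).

R_n/Ω ≈ 405 kN

Effective throat t_e = 0.707 × 4 = 2.828 mm.
Total length L = 770 mm; A_we = 2.828 × 770 = 2178 mm².
F_nw = 0.6 F_EXX = 0.6 × 620 = 372 MPa.
R_n = 372 × 2178 × 10⁻³ = 810.1 kN; R_n/Ω = 810.1/2.0 = 405 kN.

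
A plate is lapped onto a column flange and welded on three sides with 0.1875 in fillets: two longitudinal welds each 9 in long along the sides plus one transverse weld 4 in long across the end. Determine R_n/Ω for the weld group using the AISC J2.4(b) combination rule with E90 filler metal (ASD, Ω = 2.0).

E90XX → F_EXX = 90 ksi.
t_e = 0.707 × 0.1875 = 0.1326 in.
R_nwl = 0.6 × 90 × 0.1326 × 18 = 128.9 kips (longitudinal, 2 welds).
R_nwt = 0.6 × 90 × 0.1326 × 4 = 28.63 kips (transverse, base value).
(i) R_nwl + R_nwt = 157.5 kips; (ii) 0.85 R_nwl + 1.5 R_nwt = 152.5 kips.
R_n = max = 157.5 kips [governs: (i)]; R_n/Ω = 78.74 kips.

R_n/Ω ≈ 78.7 kips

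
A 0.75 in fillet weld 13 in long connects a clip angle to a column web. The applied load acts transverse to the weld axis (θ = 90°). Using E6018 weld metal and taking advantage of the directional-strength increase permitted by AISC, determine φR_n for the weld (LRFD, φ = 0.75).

E60XX → F_EXX = 60 ksi.
t_e = 0.707 × 0.75 = 0.5302 in; A_we = 0.5302 × 13 = 6.893 in².
Directional factor: 1.0 + 0.5 sin^1.5(90°) = 1.5.
F_nw = 0.6 × 60 × 1.5 = 54 ksi.
φR_n = 0.75 × 54 × 6.893 = 279.2 kip.

φR_n ≈ 279 kip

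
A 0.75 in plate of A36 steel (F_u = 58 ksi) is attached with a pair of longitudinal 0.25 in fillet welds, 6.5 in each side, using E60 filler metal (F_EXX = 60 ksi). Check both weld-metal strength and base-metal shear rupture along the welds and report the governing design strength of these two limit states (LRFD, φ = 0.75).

φR_n ≈ 62 kip (weld metal governs)

t_e = 0.707 × 0.25 = 0.1767 in; L = 13 in.
Weld metal: φR_n = 0.75 × 0.6 × 60 × 0.1767 × 13 = 62.04 kip.
Base metal (shear rupture): φR_n = 0.75 × 0.6 × 58 × 0.75 × 13 = 254.5 kip.
Governing: weld metal.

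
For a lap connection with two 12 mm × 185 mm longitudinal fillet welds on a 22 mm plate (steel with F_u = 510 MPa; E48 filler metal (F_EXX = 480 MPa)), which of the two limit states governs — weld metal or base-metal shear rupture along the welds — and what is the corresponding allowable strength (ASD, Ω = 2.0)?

R_n/Ω ≈ 452 kN (weld metal governs)

t_e = 0.707 × 12 = 8.484 mm; L = 370 mm.
Weld metal: R_n/Ω = (1/2.0) × 0.6 × 480 × 8.484 × 370 × 10⁻³ = 452 kN.
Base metal (shear rupture): R_n/Ω = (1/2.0) × 0.6 × 510 × 22 × 370 × 10⁻³ = 1245 kN.
Governing: weld metal.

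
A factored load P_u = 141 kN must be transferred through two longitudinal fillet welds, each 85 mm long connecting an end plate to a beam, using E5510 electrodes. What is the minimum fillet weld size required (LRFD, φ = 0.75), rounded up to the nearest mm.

E55XX → F_EXX = 550 MPa.
Total weld length L = 170 mm.
Required throat t_e = P_u / (φ × 0.6 F_EXX × L) = 141 / (0.75 × 0.6 × 550 × 170 × 10⁻³) = 3.351 mm.
Required leg w = t_e / 0.707 = 4.74 mm → use 5 mm.

w = 5 mm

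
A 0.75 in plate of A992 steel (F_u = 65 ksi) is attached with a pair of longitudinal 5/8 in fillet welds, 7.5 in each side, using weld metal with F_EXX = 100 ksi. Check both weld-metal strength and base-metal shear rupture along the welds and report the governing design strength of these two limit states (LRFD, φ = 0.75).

t_e = 0.707 × 0.625 = 0.4419 in; L = 15 in.
Weld metal: φR_n = 0.75 × 0.6 × 100 × 0.4419 × 15 = 298.3 kip.
Base metal (shear rupture): φR_n = 0.75 × 0.6 × 65 × 0.75 × 15 = 329.1 kip.
Governing: weld metal.

φR_n ≈ 298 kip (weld metal governs)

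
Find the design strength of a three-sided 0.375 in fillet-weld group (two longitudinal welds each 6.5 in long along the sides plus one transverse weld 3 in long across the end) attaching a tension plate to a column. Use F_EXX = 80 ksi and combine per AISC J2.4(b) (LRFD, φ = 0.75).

t_e = 0.707 × 0.375 = 0.2651 in.
R_nwl = 0.6 × 80 × 0.2651 × 13 = 165.4 kips (longitudinal, 2 welds).
R_nwt = 0.6 × 80 × 0.2651 × 3 = 38.18 kips (transverse, base value).
(i) R_nwl + R_nwt = 203.6 kips; (ii) 0.85 R_nwl + 1.5 R_nwt = 197.9 kips.
R_n = max = 203.6 kips [governs: (i)]; φR_n = 152.7 kips.

φR_n ≈ 153 kips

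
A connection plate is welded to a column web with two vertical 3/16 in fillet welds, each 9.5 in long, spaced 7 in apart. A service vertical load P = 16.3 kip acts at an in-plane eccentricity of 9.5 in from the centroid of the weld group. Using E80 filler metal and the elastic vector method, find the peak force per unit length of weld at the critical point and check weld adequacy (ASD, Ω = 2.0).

f_max ≈ 3.02 kip/in; adequate

E80XX → F_EXX = 80 ksi.
Total weld length L_w = 19 in. Treat welds as unit-width lines.
Polar moment about centroid: J = 2[d³/12 + d(b/2)²] = 2[9.5³/12 + 9.5×3.5²] = 375.6 in³.
Direct shear f_v = P/L_w = 16.3 / 19 = 0.8579 kip/in (vertical).
Torsion M = P·e = 16.3 × 9.5 = 154.85 kip·in.
Critical point at (x, y) = (3.5, 4.75) from centroid. f_tx = M·y/J = 1.958 kip/in; f_ty = M·x/J = 1.443 kip/in.
Resultant f_max = √[f_tx² + (f_v + f_ty)²] = √[1.958² + (0.8579 + 1.443)²] = 3.021 kip/in.
Capacity per unit length: r_n/Ω = (1/2.0) × 0.6 × 80 × (0.707 × 0.1875) = 3.181 kip/in.
3.021 ≤ 3.181 → adequate.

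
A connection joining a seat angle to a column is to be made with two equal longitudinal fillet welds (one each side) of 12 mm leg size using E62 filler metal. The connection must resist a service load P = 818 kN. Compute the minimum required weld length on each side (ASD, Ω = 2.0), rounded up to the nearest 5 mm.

L = 260 mm on each side

E62XX → F_EXX = 620 MPa.
Throat t_e = 0.707 × 12 = 8.484 mm.
r_n/Ω = (0.6 × 620 × 8.484) / 2.0 = 1578 N/mm = 1.578 kN/mm.
L_req = P / (r_n/Ω) = 818 / 1.578 = 518.4 mm total.
Per side: 518.4 / 2 = 259.2 mm.
Round up → use L = 260 mm on each side.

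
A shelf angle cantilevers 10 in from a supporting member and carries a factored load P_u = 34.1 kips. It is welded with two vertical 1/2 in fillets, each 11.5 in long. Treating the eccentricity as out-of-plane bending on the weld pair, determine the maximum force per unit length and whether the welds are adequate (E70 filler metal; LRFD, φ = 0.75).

E70XX → F_EXX = 70 ksi.
L_w = 2 × 11.5 = 23 in; section modulus (unit throat) S = 2 × L²/6 = 44.08 in².
Direct shear f_v = P/L_w = 34.1/23 = 1.483 kip/in.
Moment M = P × e = 34.1 × 10 = 341 kip·in; bending f_b = M/S = 7.735 kip/in.
f_max = √(f_v² + f_b²) = √(1.483² + 7.735²) = 7.876 kip/in.
φr_n = 0.75 × 0.6 × 70 × (0.707 × 0.5) = 11.14 kip/in → adequate.

f_max ≈ 7.88 kip/in; adequate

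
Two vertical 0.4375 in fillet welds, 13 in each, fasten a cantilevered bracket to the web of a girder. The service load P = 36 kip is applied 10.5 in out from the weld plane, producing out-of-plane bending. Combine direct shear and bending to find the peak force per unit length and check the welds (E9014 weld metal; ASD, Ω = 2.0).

f_max ≈ 6.85 kip/in; adequate

E90XX → F_EXX = 90 ksi.
L_w = 2 × 13 = 26 in; section modulus (unit throat) S = 2 × L²/6 = 56.33 in².
Direct shear f_v = P/L_w = 36/26 = 1.385 kip/in.
Moment M = P × e = 36 × 10.5 = 378 kip·in; bending f_b = M/S = 6.71 kip/in.
f_max = √(f_v² + f_b²) = √(1.385² + 6.71²) = 6.851 kip/in.
r_n/Ω = (1/2.0) × 0.6 × 90 × (0.707 × 0.4375) = 8.351 kip/in → adequate.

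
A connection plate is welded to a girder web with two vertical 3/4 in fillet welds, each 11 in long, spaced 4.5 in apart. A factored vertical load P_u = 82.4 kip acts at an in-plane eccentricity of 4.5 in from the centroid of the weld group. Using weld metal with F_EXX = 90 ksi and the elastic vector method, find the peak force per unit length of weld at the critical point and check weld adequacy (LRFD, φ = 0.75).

Total weld length L_w = 22 in. Treat welds as unit-width lines.
Polar moment about centroid: J = 2[d³/12 + d(b/2)²] = 2[11³/12 + 11×2.25²] = 333.2 in³.
Direct shear f_v = P/L_w = 82.4 / 22 = 3.745 kip/in (vertical).
Torsion M = P·e = 82.4 × 4.5 = 370.8 kip·in.
Critical point at (x, y) = (2.25, 5.5) from centroid. f_tx = M·y/J = 6.12 kip/in; f_ty = M·x/J = 2.504 kip/in.
Resultant f_max = √[f_tx² + (f_v + f_ty)²] = √[6.12² + (3.745 + 2.504)²] = 8.747 kip/in.
Capacity per unit length: φr_n = 0.75 × 0.6 × 90 × (0.707 × 0.75) = 21.48 kip/in.
8.747 ≤ 21.48 → adequate.

f_max ≈ 8.75 kip/in; adequate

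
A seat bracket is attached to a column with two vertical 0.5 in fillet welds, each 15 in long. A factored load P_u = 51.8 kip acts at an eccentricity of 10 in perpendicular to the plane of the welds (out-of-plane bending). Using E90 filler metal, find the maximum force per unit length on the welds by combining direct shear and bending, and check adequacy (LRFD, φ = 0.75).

f_max ≈ 7.12 kip/in; adequate

E90XX → F_EXX = 90 ksi.
L_w = 2 × 15 = 30 in; section modulus (unit throat) S = 2 × L²/6 = 75 in².
Direct shear f_v = P/L_w = 51.8/30 = 1.727 kip/in.
Moment M = P × e = 51.8 × 10 = 518 kip·in; bending f_b = M/S = 6.907 kip/in.
f_max = √(f_v² + f_b²) = √(1.727² + 6.907²) = 7.119 kip/in.
φr_n = 0.75 × 0.6 × 90 × (0.707 × 0.5) = 14.32 kip/in → adequate.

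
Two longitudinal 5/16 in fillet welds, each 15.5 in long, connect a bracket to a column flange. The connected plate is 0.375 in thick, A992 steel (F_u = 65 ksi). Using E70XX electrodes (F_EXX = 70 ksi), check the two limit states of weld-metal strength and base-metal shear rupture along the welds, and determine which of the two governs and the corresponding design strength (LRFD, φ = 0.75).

t_e = 0.707 × 0.3125 = 0.2209 in; L = 31 in.
Weld metal: φR_n = 0.75 × 0.6 × 70 × 0.2209 × 31 = 215.7 kips.
Base metal (shear rupture): φR_n = 0.75 × 0.6 × 65 × 0.375 × 31 = 340 kips.
Governing: weld metal.

φR_n ≈ 216 kips (weld metal governs)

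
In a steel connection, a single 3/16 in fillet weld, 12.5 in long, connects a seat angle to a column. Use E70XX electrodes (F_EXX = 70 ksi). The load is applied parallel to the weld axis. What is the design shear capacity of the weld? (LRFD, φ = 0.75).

φR_n ≈ 52.2 kips

Effective throat t_e = 0.707 × 0.1875 = 0.1326 in.
Total length L = 12.5 in; A_we = 0.1326 × 12.5 = 1.657 in².
F_nw = 0.6 F_EXX = 0.6 × 70 = 42 ksi.
φR_n = 0.75 × 42 × 1.657 = 52.2 kips.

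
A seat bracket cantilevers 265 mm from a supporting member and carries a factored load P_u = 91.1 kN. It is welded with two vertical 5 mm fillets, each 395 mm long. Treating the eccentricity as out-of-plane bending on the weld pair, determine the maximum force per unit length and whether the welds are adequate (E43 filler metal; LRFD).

E43XX → F_EXX = 430 MPa.
L_w = 2 × 395 = 790 mm; section modulus (unit throat) S = 2 × L²/6 = 52010 mm².
Direct shear f_v = P/L_w = 91.1×10³/790 = 115.3 N/mm.
Moment M = P × e = 91.1×10³ × 265 = 24142000 N·mm; bending f_b = M/S = 464.2 N/mm.
f_max = √(f_v² + f_b²) = √(115.3² + 464.2²) = 478.3 N/mm.
φr_n = 0.75 × 0.6 × 430 × (0.707 × 5) = 684 N/mm → adequate.

f_max ≈ 478 N/mm; adequate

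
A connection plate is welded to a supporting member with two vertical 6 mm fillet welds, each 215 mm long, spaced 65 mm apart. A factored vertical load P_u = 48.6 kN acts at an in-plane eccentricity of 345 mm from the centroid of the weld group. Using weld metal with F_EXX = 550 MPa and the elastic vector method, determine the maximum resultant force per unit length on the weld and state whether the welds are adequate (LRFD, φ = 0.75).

f_max ≈ 931 N/mm; adequate

Total weld length L_w = 430 mm. Treat welds as unit-width lines.
Polar moment about centroid: J = 2[d³/12 + d(b/2)²] = 2[215³/12 + 215×32.5²] = 2111000 mm³.
Direct shear f_v = P/L_w = 48.6×10³ / 430 = 113 N/mm (vertical).
Torsion M = P·e = 48.6×10³ × 345 = 16767000 N·mm.
Critical point at (x, y) = (32.5, 107.5) from centroid. f_tx = M·y/J = 854 N/mm; f_ty = M·x/J = 258.2 N/mm.
Resultant f_max = √[f_tx² + (f_v + f_ty)²] = √[854² + (113 + 258.2)²] = 931.2 N/mm.
Capacity per unit length: φr_n = 0.75 × 0.6 × 550 × (0.707 × 6) = 1050 N/mm.
931.2 ≤ 1050 → adequate.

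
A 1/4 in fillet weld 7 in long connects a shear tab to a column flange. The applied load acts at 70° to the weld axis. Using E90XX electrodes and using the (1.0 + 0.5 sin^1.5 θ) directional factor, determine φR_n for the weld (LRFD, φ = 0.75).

φR_n ≈ 72.9 kip

E90XX → F_EXX = 90 ksi.
t_e = 0.707 × 0.25 = 0.1767 in; A_we = 0.1767 × 7 = 1.237 in².
Directional factor: 1.0 + 0.5 sin^1.5(70°) = 1.455.
F_nw = 0.6 × 90 × 1.455 = 78.59 ksi.
φR_n = 0.75 × 78.59 × 1.237 = 72.93 kip.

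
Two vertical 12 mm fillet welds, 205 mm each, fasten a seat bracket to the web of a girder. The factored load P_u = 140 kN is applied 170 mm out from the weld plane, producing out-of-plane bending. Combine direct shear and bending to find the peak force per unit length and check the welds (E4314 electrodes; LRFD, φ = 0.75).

E43XX → F_EXX = 430 MPa.
L_w = 2 × 205 = 410 mm; section modulus (unit throat) S = 2 × L²/6 = 14010 mm².
Direct shear f_v = P/L_w = 140×10³/410 = 341.5 N/mm.
Moment M = P × e = 140×10³ × 170 = 23800000 N·mm; bending f_b = M/S = 1699 N/mm.
f_max = √(f_v² + f_b²) = √(341.5² + 1699²) = 1733 N/mm.
φr_n = 0.75 × 0.6 × 430 × (0.707 × 12) = 1642 N/mm → NOT adequate.

f_max ≈ 1730 N/mm; NOT adequate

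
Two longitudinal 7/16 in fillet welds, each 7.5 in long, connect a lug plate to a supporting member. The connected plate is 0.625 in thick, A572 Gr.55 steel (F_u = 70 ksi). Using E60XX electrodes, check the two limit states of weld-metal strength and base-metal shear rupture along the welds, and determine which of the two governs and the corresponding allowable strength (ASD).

E60XX → F_EXX = 60 ksi.
t_e = 0.707 × 0.4375 = 0.3093 in; L = 15 in.
Weld metal: R_n/Ω = (1/2.0) × 0.6 × 60 × 0.3093 × 15 = 83.51 kips.
Base metal (shear rupture): R_n/Ω = (1/2.0) × 0.6 × 70 × 0.625 × 15 = 196.9 kips.
Governing: weld metal.

R_n/Ω ≈ 83.5 kips (weld metal governs)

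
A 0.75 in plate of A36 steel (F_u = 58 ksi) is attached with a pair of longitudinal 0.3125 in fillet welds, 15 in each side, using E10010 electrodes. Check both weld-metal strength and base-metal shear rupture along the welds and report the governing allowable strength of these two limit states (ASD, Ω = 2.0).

E100XX → F_EXX = 100 ksi.
t_e = 0.707 × 0.3125 = 0.2209 in; L = 30 in.
Weld metal: R_n/Ω = (1/2.0) × 0.6 × 100 × 0.2209 × 30 = 198.8 kip.
Base metal (shear rupture): R_n/Ω = (1/2.0) × 0.6 × 58 × 0.75 × 30 = 391.5 kip.
Governing: weld metal.

R_n/Ω ≈ 199 kip (weld metal governs)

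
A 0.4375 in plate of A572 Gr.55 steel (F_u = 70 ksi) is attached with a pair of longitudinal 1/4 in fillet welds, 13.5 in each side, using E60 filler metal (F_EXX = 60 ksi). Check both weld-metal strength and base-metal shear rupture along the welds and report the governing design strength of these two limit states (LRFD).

t_e = 0.707 × 0.25 = 0.1767 in; L = 27 in.
Weld metal: φR_n = 0.75 × 0.6 × 60 × 0.1767 × 27 = 128.9 kips.
Base metal (shear rupture): φR_n = 0.75 × 0.6 × 70 × 0.4375 × 27 = 372.1 kips.
Governing: weld metal.

φR_n ≈ 129 kips (weld metal governs)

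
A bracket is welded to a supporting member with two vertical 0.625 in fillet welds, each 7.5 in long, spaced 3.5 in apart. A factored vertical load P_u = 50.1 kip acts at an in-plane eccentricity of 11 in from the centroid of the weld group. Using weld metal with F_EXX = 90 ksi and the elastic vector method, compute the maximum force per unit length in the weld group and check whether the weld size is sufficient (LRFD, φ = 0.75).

f_max ≈ 21.2 kip/in; NOT adequate

Total weld length L_w = 15 in. Treat welds as unit-width lines.
Polar moment about centroid: J = 2[d³/12 + d(b/2)²] = 2[7.5³/12 + 7.5×1.75²] = 116.2 in³.
Direct shear f_v = P/L_w = 50.1 / 15 = 3.34 kip/in (vertical).
Torsion M = P·e = 50.1 × 11 = 551.1 kip·in.
Critical point at (x, y) = (1.75, 3.75) from centroid. f_tx = M·y/J = 17.78 kip/in; f_ty = M·x/J = 8.296 kip/in.
Resultant f_max = √[f_tx² + (f_v + f_ty)²] = √[17.78² + (3.34 + 8.296)²] = 21.25 kip/in.
Capacity per unit length: φr_n = 0.75 × 0.6 × 90 × (0.707 × 0.625) = 17.9 kip/in.
21.25 > 17.9 → NOT adequate.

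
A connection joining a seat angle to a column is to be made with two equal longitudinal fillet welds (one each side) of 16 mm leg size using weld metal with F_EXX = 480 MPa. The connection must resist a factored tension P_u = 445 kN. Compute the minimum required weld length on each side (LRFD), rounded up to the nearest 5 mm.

Throat t_e = 0.707 × 16 = 11.31 mm.
φr_n = 0.75 × 0.6 × 480 × 11.31 × 10⁻³ = 2.443 kN/mm.
L_req = P_u / φr_n = 445 / 2.443 = 182.1 mm total.
Per side: 182.1 / 2 = 91.06 mm.
Round up → use L = 95 mm on each side.

L = 95 mm on each side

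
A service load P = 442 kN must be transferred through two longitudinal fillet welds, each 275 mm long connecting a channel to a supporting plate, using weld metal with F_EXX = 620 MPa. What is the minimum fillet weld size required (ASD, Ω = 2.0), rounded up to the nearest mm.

Total weld length L = 550 mm.
Required throat t_e = P × Ω / (0.6 F_EXX × L) = 442 × 2.0 / (0.6 × 620 × 550 × 10⁻³) = 4.321 mm.
Required leg w = t_e / 0.707 = 6.111 mm → use 7 mm.

w = 7 mm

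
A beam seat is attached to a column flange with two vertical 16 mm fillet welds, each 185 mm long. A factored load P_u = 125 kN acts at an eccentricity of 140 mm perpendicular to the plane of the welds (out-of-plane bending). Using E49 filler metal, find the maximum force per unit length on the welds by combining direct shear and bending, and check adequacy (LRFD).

f_max ≈ 1570 N/mm; adequate

E49XX → F_EXX = 490 MPa.
L_w = 2 × 185 = 370 mm; section modulus (unit throat) S = 2 × L²/6 = 11410 mm².
Direct shear f_v = P/L_w = 125×10³/370 = 337.8 N/mm.
Moment M = P × e = 125×10³ × 140 = 17500000 N·mm; bending f_b = M/S = 1534 N/mm.
f_max = √(f_v² + f_b²) = √(337.8² + 1534²) = 1571 N/mm.
φr_n = 0.75 × 0.6 × 490 × (0.707 × 16) = 2494 N/mm → adequate.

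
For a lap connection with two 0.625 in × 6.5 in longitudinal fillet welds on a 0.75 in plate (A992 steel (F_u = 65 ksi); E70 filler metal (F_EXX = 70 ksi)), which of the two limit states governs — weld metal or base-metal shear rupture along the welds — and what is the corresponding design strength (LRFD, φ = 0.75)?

t_e = 0.707 × 0.625 = 0.4419 in; L = 13 in.
Weld metal: φR_n = 0.75 × 0.6 × 70 × 0.4419 × 13 = 180.9 kips.
Base metal (shear rupture): φR_n = 0.75 × 0.6 × 65 × 0.75 × 13 = 285.2 kips.
Governing: weld metal.

φR_n ≈ 181 kips (weld metal governs)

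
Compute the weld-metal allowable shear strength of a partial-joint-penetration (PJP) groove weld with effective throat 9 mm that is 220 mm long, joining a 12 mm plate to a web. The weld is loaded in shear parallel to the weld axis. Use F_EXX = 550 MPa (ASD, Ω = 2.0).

R_n/Ω ≈ 327 kN

Effective throat (given) t_e = 9 mm.
A_we = 9 × 220 = 1980 mm².
F_nw = 0.6 F_EXX = 330 MPa.
R_n/Ω = (330 × 1980) / 2.0 × 10⁻³ = 326.7 kN.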